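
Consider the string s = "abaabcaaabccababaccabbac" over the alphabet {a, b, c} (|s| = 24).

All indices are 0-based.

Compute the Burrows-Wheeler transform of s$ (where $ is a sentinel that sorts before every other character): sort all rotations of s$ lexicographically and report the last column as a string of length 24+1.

rank  rotation                   last
    0  $abaabcaaabccababaccabbac  c
    1  aaabccababaccabbac$abaabc  c
    2  aabcaaabccababaccabbac$ab  b
    3  aabccababaccabbac$abaabca  a
    4  abaabcaaabccababaccabbac$  $
    5  ababaccabbac$abaabcaaabcc  c
    6  abaccabbac$abaabcaaabccab  b
    7  abbac$abaabcaaabccababacc  c
    8  abcaaabccababaccabbac$aba  a
    9  abccababaccabbac$abaabcaa  a
   10  ac$abaabcaaabccababaccabb  b
   11  accabbac$abaabcaaabccabab  b
   12  baabcaaabccababaccabbac$a  a
   13  babaccabbac$abaabcaaabcca  a
   14  bac$abaabcaaabccababaccab  b
   15  baccabbac$abaabcaaabccaba  a
   16  bbac$abaabcaaabccababacca  a
   17  bcaaabccababaccabbac$abaa  a
   18  bccababaccabbac$abaabcaaa  a
   19  c$abaabcaaabccababaccabba  a
   20  caaabccababaccabbac$abaab  b
   21  cababaccabbac$abaabcaaabc  c
   22  cabbac$abaabcaaabccababac  c
   23  ccababaccabbac$abaabcaaab  b
   24  ccabbac$abaabcaaabccababa  a

ccba$cbcaabbaabaaaaabccba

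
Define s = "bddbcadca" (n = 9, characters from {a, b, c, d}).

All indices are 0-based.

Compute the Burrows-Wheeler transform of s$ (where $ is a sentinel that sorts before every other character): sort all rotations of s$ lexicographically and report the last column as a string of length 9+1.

accd$dbdab

rank  rotation    last
    0  $bddbcadca  a
    1  a$bddbcadc  c
    2  adca$bddbc  c
    3  bcadca$bdd  d
    4  bddbcadca$  $
    5  ca$bddbcad  d
    6  cadca$bddb  b
    7  dbcadca$bd  d
    8  dca$bddbca  a
    9  ddbcadca$b  b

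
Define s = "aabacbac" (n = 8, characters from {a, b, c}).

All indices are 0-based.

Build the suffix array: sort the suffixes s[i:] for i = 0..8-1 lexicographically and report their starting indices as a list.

rank | idx | suffix
   0 |   0 | aabacbac
   1 |   1 | abacbac
   2 |   6 | ac
   3 |   3 | acbac
   4 |   5 | bac
   5 |   2 | bacbac
   6 |   7 | c
   7 |   4 | cbac

[0, 1, 6, 3, 5, 2, 7, 4]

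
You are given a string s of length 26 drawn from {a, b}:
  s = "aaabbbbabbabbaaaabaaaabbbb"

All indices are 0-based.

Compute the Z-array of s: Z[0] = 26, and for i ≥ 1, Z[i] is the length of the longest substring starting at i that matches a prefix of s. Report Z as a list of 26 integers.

Z[0]=26
i=1: outside box; Z[1]=2 extend→box=[1,3)
i=2: min(r-i=1, Z[1]=2)=1; Z[2]=1
i=3: outside box; Z[3]=0
i=4: outside box; Z[4]=0
i=5: outside box; Z[5]=0
i=6: outside box; Z[6]=0
i=7: outside box; Z[7]=1 extend→box=[7,8)
i=8: outside box; Z[8]=0
i=9: outside box; Z[9]=0
i=10: outside box; Z[10]=1 extend→box=[10,11)
i=11: outside box; Z[11]=0
i=12: outside box; Z[12]=0
i=13: outside box; Z[13]=3 extend→box=[13,16)
i=14: min(r-i=2, Z[1]=2)=2; Z[14]=4 extend→box=[14,18)
i=15: min(r-i=3, Z[1]=2)=2; Z[15]=2
i=16: min(r-i=2, Z[2]=1)=1; Z[16]=1
i=17: min(r-i=1, Z[3]=0)=0; Z[17]=0
i=18: outside box; Z[18]=3 extend→box=[18,21)
i=19: min(r-i=2, Z[1]=2)=2; Z[19]=7 extend→box=[19,26)
i=20: min(r-i=6, Z[1]=2)=2; Z[20]=2
i=21: min(r-i=5, Z[2]=1)=1; Z[21]=1
i=22: min(r-i=4, Z[3]=0)=0; Z[22]=0
i=23: min(r-i=3, Z[4]=0)=0; Z[23]=0
i=24: min(r-i=2, Z[5]=0)=0; Z[24]=0
i=25: min(r-i=1, Z[6]=0)=0; Z[25]=0

[26, 2, 1, 0, 0, 0, 0, 1, 0, 0, 1, 0, 0, 3, 4, 2, 1, 0, 3, 7, 2, 1, 0, 0, 0, 0]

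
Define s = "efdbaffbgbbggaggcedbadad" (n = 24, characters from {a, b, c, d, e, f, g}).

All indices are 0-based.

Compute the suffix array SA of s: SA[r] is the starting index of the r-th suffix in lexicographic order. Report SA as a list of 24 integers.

rank→(start, suffix):
  0 → (22, 'ad')
  1 → (20, 'adad')
  2 → (4, 'affbgbbggaggcedbadad')
  3 → (13, 'aggcedbadad')
  4 → (19, 'badad')
  5 → (3, 'baffbgbbggaggcedbadad')
  6 → (9, 'bbggaggcedbadad')
  7 → (7, 'bgbbggaggcedbadad')
  8 → (10, 'bggaggcedbadad')
  9 → (16, 'cedbadad')
  10 → (23, 'd')
  11 → (21, 'dad')
  12 → (18, 'dbadad')
  13 → (2, 'dbaffbgbbggaggcedbadad')
  14 → (17, 'edbadad')
  15 → (0, 'efdbaffbgbbggaggcedbadad')
  16 → (6, 'fbgbbggaggcedbadad')
  17 → (1, 'fdbaffbgbbggaggcedbadad')
  18 → (5, 'ffbgbbggaggcedbadad')
  19 → (12, 'gaggcedbadad')
  20 → (8, 'gbbggaggcedbadad')
  21 → (15, 'gcedbadad')
  22 → (11, 'ggaggcedbadad')
  23 → (14, 'ggcedbadad')

[22, 20, 4, 13, 19, 3, 9, 7, 10, 16, 23, 21, 18, 2, 17, 0, 6, 1, 5, 12, 8, 15, 11, 14]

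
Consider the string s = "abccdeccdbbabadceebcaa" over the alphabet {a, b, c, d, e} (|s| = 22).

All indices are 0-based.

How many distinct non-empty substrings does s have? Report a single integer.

sorted suffixes:
  #0 SA[0]=21  'a'
  #1 SA[1]=20  'aa'
  #2 SA[2]=11  'abadceebcaa'
  #3 SA[3]=0  'abccdeccdbbabadceebcaa'
  #4 SA[4]=13  'adceebcaa'
  #5 SA[5]=10  'babadceebcaa'
  #6 SA[6]=12  'badceebcaa'
  #7 SA[7]=9  'bbabadceebcaa'
  #8 SA[8]=18  'bcaa'
  #9 SA[9]=1  'bccdeccdbbabadceebcaa'
  #10 SA[10]=19  'caa'
  #11 SA[11]=6  'ccdbbabadceebcaa'
  #12 SA[12]=2  'ccdeccdbbabadceebcaa'
  #13 SA[13]=7  'cdbbabadceebcaa'
  #14 SA[14]=3  'cdeccdbbabadceebcaa'
  #15 SA[15]=15  'ceebcaa'
  #16 SA[16]=8  'dbbabadceebcaa'
  #17 SA[17]=14  'dceebcaa'
  #18 SA[18]=4  'deccdbbabadceebcaa'
  #19 SA[19]=17  'ebcaa'
  #20 SA[20]=5  'eccdbbabadceebcaa'
  #21 SA[21]=16  'eebcaa'

SA = [21, 20, 11, 0, 13, 10, 12, 9, 18, 1, 19, 6, 2, 7, 3, 15, 8, 14, 4, 17, 5, 16]
rank  pair      lcp
   1  s[21:],s[20:]  1  'a'
   2  s[20:],s[11:]  1  'a'
   3  s[11:],s[0:]  2  'ab'
   4  s[0:],s[13:]  1  'a'
   5  s[13:],s[10:]  0  ''
   6  s[10:],s[12:]  2  'ba'
   7  s[12:],s[9:]  1  'b'
   8  s[9:],s[18:]  1  'b'
   9  s[18:],s[1:]  2  'bc'
  10  s[1:],s[19:]  0  ''
  11  s[19:],s[6:]  1  'c'
  12  s[6:],s[2:]  3  'ccd'
  13  s[2:],s[7:]  1  'c'
  14  s[7:],s[3:]  2  'cd'
  15  s[3:],s[15:]  1  'c'
  16  s[15:],s[8:]  0  ''
  17  s[8:],s[14:]  1  'd'
  18  s[14:],s[4:]  1  'd'
  19  s[4:],s[17:]  0  ''
  20  s[17:],s[5:]  1  'e'
  21  s[5:],s[16:]  1  'e'

n(n+1)/2 = 22·23/2 = 253
Σ LCP = 0 + 1 + 1 + 2 + 1 + 0 + 2 + 1 + 1 + 2 + 0 + 1 + 3 + 1 + 2 + 1 + 0 + 1 + 1 + 0 + 1 + 1 = 23
distinct = 253 − 23 = 230

230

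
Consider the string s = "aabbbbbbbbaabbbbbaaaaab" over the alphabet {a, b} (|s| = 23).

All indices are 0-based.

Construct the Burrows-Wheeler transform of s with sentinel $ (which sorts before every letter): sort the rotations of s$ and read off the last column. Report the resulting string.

bbaaab$aaaabbbbbbbbabbba

rank  rotation                  last
    0  $aabbbbbbbbaabbbbbaaaaab  b
    1  aaaaab$aabbbbbbbbaabbbbb  b
    2  aaaab$aabbbbbbbbaabbbbba  a
    3  aaab$aabbbbbbbbaabbbbbaa  a
    4  aab$aabbbbbbbbaabbbbbaaa  a
    5  aabbbbbaaaaab$aabbbbbbbb  b
    6  aabbbbbbbbaabbbbbaaaaab$  $
    7  ab$aabbbbbbbbaabbbbbaaaa  a
    8  abbbbbaaaaab$aabbbbbbbba  a
    9  abbbbbbbbaabbbbbaaaaab$a  a
   10  b$aabbbbbbbbaabbbbbaaaaa  a
   11  baaaaab$aabbbbbbbbaabbbb  b
   12  baabbbbbaaaaab$aabbbbbbb  b
   13  bbaaaaab$aabbbbbbbbaabbb  b
   14  bbaabbbbbaaaaab$aabbbbbb  b
   15  bbbaaaaab$aabbbbbbbbaabb  b
   16  bbbaabbbbbaaaaab$aabbbbb  b
   17  bbbbaaaaab$aabbbbbbbbaab  b
   18  bbbbaabbbbbaaaaab$aabbbb  b
   19  bbbbbaaaaab$aabbbbbbbbaa  a
   20  bbbbbaabbbbbaaaaab$aabbb  b
   21  bbbbbbaabbbbbaaaaab$aabb  b
   22  bbbbbbbaabbbbbaaaaab$aab  b
   23  bbbbbbbbaabbbbbaaaaab$aa  a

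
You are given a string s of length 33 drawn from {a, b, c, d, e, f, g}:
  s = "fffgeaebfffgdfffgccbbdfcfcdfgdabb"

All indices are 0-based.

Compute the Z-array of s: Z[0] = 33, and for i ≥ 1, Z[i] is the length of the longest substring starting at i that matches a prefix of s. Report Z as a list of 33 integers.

[33, 2, 1, 0, 0, 0, 0, 0, 4, 2, 1, 0, 0, 4, 2, 1, 0, 0, 0, 0, 0, 0, 1, 0, 1, 0, 0, 1, 0, 0, 0, 0, 0]

Z[0]=33
i=1: i≥r, start 0; Z[1]=2 grow→box=[1,3)
i=2: min(r-i=1, Z[1]=2)=1; Z[2]=1
i=3: i≥r, start 0; Z[3]=0
i=4: i≥r, start 0; Z[4]=0
i=5: i≥r, start 0; Z[5]=0
i=6: i≥r, start 0; Z[6]=0
i=7: i≥r, start 0; Z[7]=0
i=8: i≥r, start 0; Z[8]=4 grow→box=[8,12)
i=9: min(r-i=3, Z[1]=2)=2; Z[9]=2
i=10: min(r-i=2, Z[2]=1)=1; Z[10]=1
i=11: min(r-i=1, Z[3]=0)=0; Z[11]=0
i=12: i≥r, start 0; Z[12]=0
i=13: i≥r, start 0; Z[13]=4 grow→box=[13,17)
i=14: min(r-i=3, Z[1]=2)=2; Z[14]=2
i=15: min(r-i=2, Z[2]=1)=1; Z[15]=1
i=16: min(r-i=1, Z[3]=0)=0; Z[16]=0
i=17: i≥r, start 0; Z[17]=0
i=18: i≥r, start 0; Z[18]=0
i=19: i≥r, start 0; Z[19]=0
i=20: i≥r, start 0; Z[20]=0
i=21: i≥r, start 0; Z[21]=0
i=22: i≥r, start 0; Z[22]=1 grow→box=[22,23)
i=23: i≥r, start 0; Z[23]=0
i=24: i≥r, start 0; Z[24]=1 grow→box=[24,25)
i=25: i≥r, start 0; Z[25]=0
i=26: i≥r, start 0; Z[26]=0
i=27: i≥r, start 0; Z[27]=1 grow→box=[27,28)
i=28: i≥r, start 0; Z[28]=0
i=29: i≥r, start 0; Z[29]=0
i=30: i≥r, start 0; Z[30]=0
i=31: i≥r, start 0; Z[31]=0
i=32: i≥r, start 0; Z[32]=0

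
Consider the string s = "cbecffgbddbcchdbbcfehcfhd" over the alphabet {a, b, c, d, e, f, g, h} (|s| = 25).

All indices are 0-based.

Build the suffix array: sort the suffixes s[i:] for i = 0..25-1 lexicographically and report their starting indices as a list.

[15, 10, 16, 7, 1, 0, 11, 17, 3, 21, 12, 24, 14, 9, 8, 2, 19, 18, 4, 5, 22, 6, 20, 23, 13]

sorted suffixes:
  #0 SA[0]=15  'bbcfehcfhd'
  #1 SA[1]=10  'bcchdbbcfehcfhd'
  #2 SA[2]=16  'bcfehcfhd'
  #3 SA[3]=7  'bddbcchdbbcfehcfhd'
  #4 SA[4]=1  'becffgbddbcchdbbcfehcfhd'
  #5 SA[5]=0  'cbecffgbddbcchdbbcfehcfhd'
  #6 SA[6]=11  'cchdbbcfehcfhd'
  #7 SA[7]=17  'cfehcfhd'
  #8 SA[8]=3  'cffgbddbcchdbbcfehcfhd'
  #9 SA[9]=21  'cfhd'
  #10 SA[10]=12  'chdbbcfehcfhd'
  #11 SA[11]=24  'd'
  #12 SA[12]=14  'dbbcfehcfhd'
  #13 SA[13]=9  'dbcchdbbcfehcfhd'
  #14 SA[14]=8  'ddbcchdbbcfehcfhd'
  #15 SA[15]=2  'ecffgbddbcchdbbcfehcfhd'
  #16 SA[16]=19  'ehcfhd'
  #17 SA[17]=18  'fehcfhd'
  #18 SA[18]=4  'ffgbddbcchdbbcfehcfhd'
  #19 SA[19]=5  'fgbddbcchdbbcfehcfhd'
  #20 SA[20]=22  'fhd'
  #21 SA[21]=6  'gbddbcchdbbcfehcfhd'
  #22 SA[22]=20  'hcfhd'
  #23 SA[23]=23  'hd'
  #24 SA[24]=13  'hdbbcfehcfhd'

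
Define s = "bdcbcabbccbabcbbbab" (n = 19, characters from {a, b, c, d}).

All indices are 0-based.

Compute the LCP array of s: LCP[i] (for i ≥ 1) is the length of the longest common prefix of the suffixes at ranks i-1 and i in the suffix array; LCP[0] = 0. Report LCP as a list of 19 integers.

rank→(start, suffix):
  0 → (17, 'ab')
  1 → (5, 'abbccbabcbbbab')
  2 → (11, 'abcbbbab')
  3 → (18, 'b')
  4 → (16, 'bab')
  5 → (10, 'babcbbbab')
  6 → (15, 'bbab')
  7 → (14, 'bbbab')
  8 → (6, 'bbccbabcbbbab')
  9 → (3, 'bcabbccbabcbbbab')
  10 → (12, 'bcbbbab')
  11 → (7, 'bccbabcbbbab')
  12 → (0, 'bdcbcabbccbabcbbbab')
  13 → (4, 'cabbccbabcbbbab')
  14 → (9, 'cbabcbbbab')
  15 → (13, 'cbbbab')
  16 → (2, 'cbcabbccbabcbbbab')
  17 → (8, 'ccbabcbbbab')
  18 → (1, 'dcbcabbccbabcbbbab')

SA = [17, 5, 11, 18, 16, 10, 15, 14, 6, 3, 12, 7, 0, 4, 9, 13, 2, 8, 1]
[i] adj suffixes → lcp
  [1] 17/5 → 2 ('ab')
  [2] 5/11 → 2 ('ab')
  [3] 11/18 → 0 ('')
  [4] 18/16 → 1 ('b')
  [5] 16/10 → 3 ('bab')
  [6] 10/15 → 1 ('b')
  [7] 15/14 → 2 ('bb')
  [8] 14/6 → 2 ('bb')
  [9] 6/3 → 1 ('b')
  [10] 3/12 → 2 ('bc')
  [11] 12/7 → 2 ('bc')
  [12] 7/0 → 1 ('b')
  [13] 0/4 → 0 ('')
  [14] 4/9 → 1 ('c')
  [15] 9/13 → 2 ('cb')
  [16] 13/2 → 2 ('cb')
  [17] 2/8 → 1 ('c')
  [18] 8/1 → 0 ('')

[0, 2, 2, 0, 1, 3, 1, 2, 2, 1, 2, 2, 1, 0, 1, 2, 2, 1, 0]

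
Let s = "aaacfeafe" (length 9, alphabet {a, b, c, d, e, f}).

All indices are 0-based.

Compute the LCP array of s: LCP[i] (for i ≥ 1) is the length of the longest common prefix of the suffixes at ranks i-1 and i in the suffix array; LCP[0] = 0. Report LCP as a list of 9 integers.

[0, 2, 1, 1, 0, 0, 1, 0, 2]

sorted suffixes:
  #0 SA[0]=0  'aaacfeafe'
  #1 SA[1]=1  'aacfeafe'
  #2 SA[2]=2  'acfeafe'
  #3 SA[3]=6  'afe'
  #4 SA[4]=3  'cfeafe'
  #5 SA[5]=8  'e'
  #6 SA[6]=5  'eafe'
  #7 SA[7]=7  'fe'
  #8 SA[8]=4  'feafe'

SA = [0, 1, 2, 6, 3, 8, 5, 7, 4]
rank  pair      lcp
   1  s[0:],s[1:]  2  'aa'
   2  s[1:],s[2:]  1  'a'
   3  s[2:],s[6:]  1  'a'
   4  s[6:],s[3:]  0  ''
   5  s[3:],s[8:]  0  ''
   6  s[8:],s[5:]  1  'e'
   7  s[5:],s[7:]  0  ''
   8  s[7:],s[4:]  2  'fe'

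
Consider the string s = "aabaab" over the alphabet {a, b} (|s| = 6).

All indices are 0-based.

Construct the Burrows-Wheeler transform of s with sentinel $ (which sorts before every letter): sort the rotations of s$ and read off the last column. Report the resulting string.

bb$aaaa

rank  rotation last
    0  $aabaab  b
    1  aab$aab  b
    2  aabaab$  $
    3  ab$aaba  a
    4  abaab$a  a
    5  b$aabaa  a
    6  baab$aa  a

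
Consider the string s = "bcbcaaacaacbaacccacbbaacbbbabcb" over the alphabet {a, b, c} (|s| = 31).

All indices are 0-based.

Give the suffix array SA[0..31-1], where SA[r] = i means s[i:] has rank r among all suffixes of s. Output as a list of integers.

rank→(start, suffix):
  0 → (4, 'aaacaacbaacccacbbaacbbbabcb')
  1 → (5, 'aacaacbaacccacbbaacbbbabcb')
  2 → (8, 'aacbaacccacbbaacbbbabcb')
  3 → (21, 'aacbbbabcb')
  4 → (12, 'aacccacbbaacbbbabcb')
  5 → (27, 'abcb')
  6 → (6, 'acaacbaacccacbbaacbbbabcb')
  7 → (9, 'acbaacccacbbaacbbbabcb')
  8 → (17, 'acbbaacbbbabcb')
  9 → (22, 'acbbbabcb')
  10 → (13, 'acccacbbaacbbbabcb')
  11 → (30, 'b')
  12 → (20, 'baacbbbabcb')
  13 → (11, 'baacccacbbaacbbbabcb')
  14 → (26, 'babcb')
  15 → (19, 'bbaacbbbabcb')
  16 → (25, 'bbabcb')
  17 → (24, 'bbbabcb')
  18 → (2, 'bcaaacaacbaacccacbbaacbbbabcb')
  19 → (28, 'bcb')
  20 → (0, 'bcbcaaacaacbaacccacbbaacbbbabcb')
  21 → (3, 'caaacaacbaacccacbbaacbbbabcb')
  22 → (7, 'caacbaacccacbbaacbbbabcb')
  23 → (16, 'cacbbaacbbbabcb')
  24 → (29, 'cb')
  25 → (10, 'cbaacccacbbaacbbbabcb')
  26 → (18, 'cbbaacbbbabcb')
  27 → (23, 'cbbbabcb')
  28 → (1, 'cbcaaacaacbaacccacbbaacbbbabcb')
  29 → (15, 'ccacbbaacbbbabcb')
  30 → (14, 'cccacbbaacbbbabcb')

[4, 5, 8, 21, 12, 27, 6, 9, 17, 22, 13, 30, 20, 11, 26, 19, 25, 24, 2, 28, 0, 3, 7, 16, 29, 10, 18, 23, 1, 15, 14]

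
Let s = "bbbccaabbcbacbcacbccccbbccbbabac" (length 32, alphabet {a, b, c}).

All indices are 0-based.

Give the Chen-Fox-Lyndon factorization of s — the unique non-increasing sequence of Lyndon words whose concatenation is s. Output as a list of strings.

emit factor 1: 'bbbcc' (i=0, period=5)
emit factor 2: 'aabbcbacbcacbccccbbccbbabac' (i=5, period=27)

["bbbcc", "aabbcbacbcacbccccbbccbbabac"]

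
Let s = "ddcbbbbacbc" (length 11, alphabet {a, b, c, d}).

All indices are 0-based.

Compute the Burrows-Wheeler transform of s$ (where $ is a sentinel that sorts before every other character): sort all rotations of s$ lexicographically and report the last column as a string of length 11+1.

rank  rotation      last
    0  $ddcbbbbacbc  c
    1  acbc$ddcbbbb  b
    2  bacbc$ddcbbb  b
    3  bbacbc$ddcbb  b
    4  bbbacbc$ddcb  b
    5  bbbbacbc$ddc  c
    6  bc$ddcbbbbac  c
    7  c$ddcbbbbacb  b
    8  cbbbbacbc$dd  d
    9  cbc$ddcbbbba  a
   10  dcbbbbacbc$d  d
   11  ddcbbbbacbc$  $

cbbbbccbdad$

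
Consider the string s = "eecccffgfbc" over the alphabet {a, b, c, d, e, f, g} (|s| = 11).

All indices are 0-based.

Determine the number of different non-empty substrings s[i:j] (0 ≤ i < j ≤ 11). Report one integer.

rank→(start, suffix):
  0 → (9, 'bc')
  1 → (10, 'c')
  2 → (2, 'cccffgfbc')
  3 → (3, 'ccffgfbc')
  4 → (4, 'cffgfbc')
  5 → (1, 'ecccffgfbc')
  6 → (0, 'eecccffgfbc')
  7 → (8, 'fbc')
  8 → (5, 'ffgfbc')
  9 → (6, 'fgfbc')
  10 → (7, 'gfbc')

SA = [9, 10, 2, 3, 4, 1, 0, 8, 5, 6, 7]
i: (SA[i-1],SA[i]) lcp shared
  1: (9,10) 0 ''
  2: (10,2) 1 'c'
  3: (2,3) 2 'cc'
  4: (3,4) 1 'c'
  5: (4,1) 0 ''
  6: (1,0) 1 'e'
  7: (0,8) 0 ''
  8: (8,5) 1 'f'
  9: (5,6) 1 'f'
  10: (6,7) 0 ''

n(n+1)/2 = 11·12/2 = 66
Σ LCP = 0 + 0 + 1 + 2 + 1 + 0 + 1 + 0 + 1 + 1 + 0 = 7
distinct = 66 − 7 = 59

59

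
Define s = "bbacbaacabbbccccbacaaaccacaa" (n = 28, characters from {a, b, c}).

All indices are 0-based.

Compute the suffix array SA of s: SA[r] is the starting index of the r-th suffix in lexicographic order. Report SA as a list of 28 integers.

rank | idx | suffix
   0 |  27 | a
   1 |  26 | aa
   2 |  19 | aaaccacaa
   3 |   5 | aacabbbccccbacaaaccacaa
   4 |  20 | aaccacaa
   5 |   8 | abbbccccbacaaaccacaa
   6 |  24 | acaa
   7 |  17 | acaaaccacaa
   8 |   6 | acabbbccccbacaaaccacaa
   9 |   2 | acbaacabbbccccbacaaaccacaa
  10 |  21 | accacaa
  11 |   4 | baacabbbccccbacaaaccacaa
  12 |  16 | bacaaaccacaa
  13 |   1 | bacbaacabbbccccbacaaaccacaa
  14 |   0 | bbacbaacabbbccccbacaaaccacaa
  15 |   9 | bbbccccbacaaaccacaa
  16 |  10 | bbccccbacaaaccacaa
  17 |  11 | bccccbacaaaccacaa
  18 |  25 | caa
  19 |  18 | caaaccacaa
  20 |   7 | cabbbccccbacaaaccacaa
  21 |  23 | cacaa
  22 |   3 | cbaacabbbccccbacaaaccacaa
  23 |  15 | cbacaaaccacaa
  24 |  22 | ccacaa
  25 |  14 | ccbacaaaccacaa
  26 |  13 | cccbacaaaccacaa
  27 |  12 | ccccbacaaaccacaa

[27, 26, 19, 5, 20, 8, 24, 17, 6, 2, 21, 4, 16, 1, 0, 9, 10, 11, 25, 18, 7, 23, 3, 15, 22, 14, 13, 12]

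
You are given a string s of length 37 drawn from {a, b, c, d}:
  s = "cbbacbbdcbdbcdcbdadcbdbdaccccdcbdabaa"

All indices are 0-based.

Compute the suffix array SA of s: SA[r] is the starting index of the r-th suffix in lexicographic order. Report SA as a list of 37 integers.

[36, 35, 33, 3, 24, 17, 34, 2, 1, 5, 11, 31, 22, 15, 9, 20, 6, 0, 4, 30, 14, 8, 19, 25, 26, 27, 28, 12, 32, 23, 16, 10, 21, 29, 13, 7, 18]

sorted suffixes:
  #0 SA[0]=36  'a'
  #1 SA[1]=35  'aa'
  #2 SA[2]=33  'abaa'
  #3 SA[3]=3  'acbbdcbdbcdcbdadcbdbdaccccdcbdabaa'
  #4 SA[4]=24  'accccdcbdabaa'
  #5 SA[5]=17  'adcbdbdaccccdcbdabaa'
  #6 SA[6]=34  'baa'
  #7 SA[7]=2  'bacbbdcbdbcdcbdadcbdbdaccccdcbdabaa'
  #8 SA[8]=1  'bbacbbdcbdbcdcbdadcbdbdaccccdcbdabaa'
  #9 SA[9]=5  'bbdcbdbcdcbdadcbdbdaccccdcbdabaa'
  #10 SA[10]=11  'bcdcbdadcbdbdaccccdcbdabaa'
  #11 SA[11]=31  'bdabaa'
  #12 SA[12]=22  'bdaccccdcbdabaa'
  #13 SA[13]=15  'bdadcbdbdaccccdcbdabaa'
  #14 SA[14]=9  'bdbcdcbdadcbdbdaccccdcbdabaa'
  #15 SA[15]=20  'bdbdaccccdcbdabaa'
  #16 SA[16]=6  'bdcbdbcdcbdadcbdbdaccccdcbdabaa'
  #17 SA[17]=0  'cbbacbbdcbdbcdcbdadcbdbdaccccdcbdabaa'
  #18 SA[18]=4  'cbbdcbdbcdcbdadcbdbdaccccdcbdabaa'
  #19 SA[19]=30  'cbdabaa'
  #20 SA[20]=14  'cbdadcbdbdaccccdcbdabaa'
  #21 SA[21]=8  'cbdbcdcbdadcbdbdaccccdcbdabaa'
  #22 SA[22]=19  'cbdbdaccccdcbdabaa'
  #23 SA[23]=25  'ccccdcbdabaa'
  #24 SA[24]=26  'cccdcbdabaa'
  #25 SA[25]=27  'ccdcbdabaa'
  #26 SA[26]=28  'cdcbdabaa'
  #27 SA[27]=12  'cdcbdadcbdbdaccccdcbdabaa'
  #28 SA[28]=32  'dabaa'
  #29 SA[29]=23  'daccccdcbdabaa'
  #30 SA[30]=16  'dadcbdbdaccccdcbdabaa'
  #31 SA[31]=10  'dbcdcbdadcbdbdaccccdcbdabaa'
  #32 SA[32]=21  'dbdaccccdcbdabaa'
  #33 SA[33]=29  'dcbdabaa'
  #34 SA[34]=13  'dcbdadcbdbdaccccdcbdabaa'
  #35 SA[35]=7  'dcbdbcdcbdadcbdbdaccccdcbdabaa'
  #36 SA[36]=18  'dcbdbdaccccdcbdabaa'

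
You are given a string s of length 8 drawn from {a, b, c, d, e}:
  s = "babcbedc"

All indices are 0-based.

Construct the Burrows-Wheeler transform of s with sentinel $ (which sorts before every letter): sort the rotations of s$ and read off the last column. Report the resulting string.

rank  rotation   last
    0  $babcbedc  c
    1  abcbedc$b  b
    2  babcbedc$  $
    3  bcbedc$ba  a
    4  bedc$babc  c
    5  c$babcbed  d
    6  cbedc$bab  b
    7  dc$babcbe  e
    8  edc$babcb  b

cb$acdbeb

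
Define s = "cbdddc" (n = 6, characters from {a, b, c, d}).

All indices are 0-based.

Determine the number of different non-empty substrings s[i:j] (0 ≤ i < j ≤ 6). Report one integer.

17

rank→(start, suffix):
  0 → (1, 'bdddc')
  1 → (5, 'c')
  2 → (0, 'cbdddc')
  3 → (4, 'dc')
  4 → (3, 'ddc')
  5 → (2, 'dddc')

SA = [1, 5, 0, 4, 3, 2]
rank  pair      lcp
   1  s[1:],s[5:]  0  ''
   2  s[5:],s[0:]  1  'c'
   3  s[0:],s[4:]  0  ''
   4  s[4:],s[3:]  1  'd'
   5  s[3:],s[2:]  2  'dd'

n(n+1)/2 = 6·7/2 = 21
Σ LCP = 0 + 0 + 1 + 0 + 1 + 2 = 4
distinct = 21 − 4 = 17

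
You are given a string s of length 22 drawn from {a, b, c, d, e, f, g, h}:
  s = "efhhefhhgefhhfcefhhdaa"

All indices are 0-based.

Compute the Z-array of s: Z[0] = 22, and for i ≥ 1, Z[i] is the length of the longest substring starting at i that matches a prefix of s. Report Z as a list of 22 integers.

Z[0]=22
i=1: outside box; Z[1]=0
i=2: outside box; Z[2]=0
i=3: outside box; Z[3]=0
i=4: outside box; Z[4]=4 extend→box=[4,8)
i=5: min(r-i=3, Z[1]=0)=0; Z[5]=0
i=6: min(r-i=2, Z[2]=0)=0; Z[6]=0
i=7: min(r-i=1, Z[3]=0)=0; Z[7]=0
i=8: outside box; Z[8]=0
i=9: outside box; Z[9]=4 extend→box=[9,13)
i=10: min(r-i=3, Z[1]=0)=0; Z[10]=0
i=11: min(r-i=2, Z[2]=0)=0; Z[11]=0
i=12: min(r-i=1, Z[3]=0)=0; Z[12]=0
i=13: outside box; Z[13]=0
i=14: outside box; Z[14]=0
i=15: outside box; Z[15]=4 extend→box=[15,19)
i=16: min(r-i=3, Z[1]=0)=0; Z[16]=0
i=17: min(r-i=2, Z[2]=0)=0; Z[17]=0
i=18: min(r-i=1, Z[3]=0)=0; Z[18]=0
i=19: outside box; Z[19]=0
i=20: outside box; Z[20]=0
i=21: outside box; Z[21]=0

[22, 0, 0, 0, 4, 0, 0, 0, 0, 4, 0, 0, 0, 0, 0, 4, 0, 0, 0, 0, 0, 0]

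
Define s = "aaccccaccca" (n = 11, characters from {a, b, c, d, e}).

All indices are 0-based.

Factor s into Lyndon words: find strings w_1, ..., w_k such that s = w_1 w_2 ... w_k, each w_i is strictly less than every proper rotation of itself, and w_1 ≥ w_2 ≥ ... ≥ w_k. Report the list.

emit factor 1: 'aaccccaccc' (i=0, period=10)
emit factor 2: 'a' (i=10, period=1)

["aaccccaccc", "a"]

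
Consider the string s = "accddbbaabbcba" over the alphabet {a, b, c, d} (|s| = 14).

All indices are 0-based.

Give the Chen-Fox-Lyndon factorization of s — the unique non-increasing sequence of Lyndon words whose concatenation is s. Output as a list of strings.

emit factor 1: 'accddbb' (i=0, period=7)
emit factor 2: 'aabbcb' (i=7, period=6)
emit factor 3: 'a' (i=13, period=1)

["accddbb", "aabbcb", "a"]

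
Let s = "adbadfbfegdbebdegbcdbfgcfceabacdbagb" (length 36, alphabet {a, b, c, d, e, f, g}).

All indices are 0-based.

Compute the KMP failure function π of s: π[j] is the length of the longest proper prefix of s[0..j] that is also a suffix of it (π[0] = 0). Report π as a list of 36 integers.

[0, 0, 0, 1, 2, 0, 0, 0, 0, 0, 0, 0, 0, 0, 0, 0, 0, 0, 0, 0, 0, 0, 0, 0, 0, 0, 0, 1, 0, 1, 0, 0, 0, 1, 0, 0]

π[0] = 0
j=1 s[j]='d': π[1]=0 (border '')
j=2 s[j]='b': π[2]=0 (border '')
j=3 s[j]='a': π[3]=1 (border 'a')
j=4 s[j]='d': π[4]=2 (border 'ad')
j=5 s[j]='f': k: 2→0; π[5]=0 (border '')
j=6 s[j]='b': π[6]=0 (border '')
j=7 s[j]='f': π[7]=0 (border '')
j=8 s[j]='e': π[8]=0 (border '')
j=9 s[j]='g': π[9]=0 (border '')
j=10 s[j]='d': π[10]=0 (border '')
j=11 s[j]='b': π[11]=0 (border '')
j=12 s[j]='e': π[12]=0 (border '')
j=13 s[j]='b': π[13]=0 (border '')
j=14 s[j]='d': π[14]=0 (border '')
j=15 s[j]='e': π[15]=0 (border '')
j=16 s[j]='g': π[16]=0 (border '')
j=17 s[j]='b': π[17]=0 (border '')
j=18 s[j]='c': π[18]=0 (border '')
j=19 s[j]='d': π[19]=0 (border '')
j=20 s[j]='b': π[20]=0 (border '')
j=21 s[j]='f': π[21]=0 (border '')
j=22 s[j]='g': π[22]=0 (border '')
j=23 s[j]='c': π[23]=0 (border '')
j=24 s[j]='f': π[24]=0 (border '')
j=25 s[j]='c': π[25]=0 (border '')
j=26 s[j]='e': π[26]=0 (border '')
j=27 s[j]='a': π[27]=1 (border 'a')
j=28 s[j]='b': k: 1→0; π[28]=0 (border '')
j=29 s[j]='a': π[29]=1 (border 'a')
j=30 s[j]='c': k: 1→0; π[30]=0 (border '')
j=31 s[j]='d': π[31]=0 (border '')
j=32 s[j]='b': π[32]=0 (border '')
j=33 s[j]='a': π[33]=1 (border 'a')
j=34 s[j]='g': k: 1→0; π[34]=0 (border '')
j=35 s[j]='b': π[35]=0 (border '')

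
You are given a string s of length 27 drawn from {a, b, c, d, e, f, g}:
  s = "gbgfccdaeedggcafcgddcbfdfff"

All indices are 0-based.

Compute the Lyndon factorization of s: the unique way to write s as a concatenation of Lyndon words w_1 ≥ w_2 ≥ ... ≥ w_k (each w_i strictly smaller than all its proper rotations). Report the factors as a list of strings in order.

["g", "bgfccd", "aeedggcafcgddcbfdfff"]

emit factor 1: 'g' (i=0, period=1)
emit factor 2: 'bgfccd' (i=1, period=6)
emit factor 3: 'aeedggcafcgddcbfdfff' (i=7, period=20)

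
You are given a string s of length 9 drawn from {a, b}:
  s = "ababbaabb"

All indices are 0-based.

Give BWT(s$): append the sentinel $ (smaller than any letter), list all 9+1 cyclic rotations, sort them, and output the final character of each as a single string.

bb$abbbaaa

rank  rotation    last
    0  $ababbaabb  b
    1  aabb$ababb  b
    2  ababbaabb$  $
    3  abb$ababba  a
    4  abbaabb$ab  b
    5  b$ababbaab  b
    6  baabb$abab  b
    7  babbaabb$a  a
    8  bb$ababbaa  a
    9  bbaabb$aba  a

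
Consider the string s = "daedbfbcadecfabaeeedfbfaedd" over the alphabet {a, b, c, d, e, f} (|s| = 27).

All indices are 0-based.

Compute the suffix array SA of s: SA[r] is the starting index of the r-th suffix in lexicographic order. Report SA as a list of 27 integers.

[13, 8, 1, 23, 15, 14, 6, 21, 4, 7, 11, 26, 0, 3, 25, 9, 19, 10, 2, 24, 18, 17, 16, 12, 22, 5, 20]

rank→(start, suffix):
  0 → (13, 'abaeeedfbfaedd')
  1 → (8, 'adecfabaeeedfbfaedd')
  2 → (1, 'aedbfbcadecfabaeeedfbfaedd')
  3 → (23, 'aedd')
  4 → (15, 'aeeedfbfaedd')
  5 → (14, 'baeeedfbfaedd')
  6 → (6, 'bcadecfabaeeedfbfaedd')
  7 → (21, 'bfaedd')
  8 → (4, 'bfbcadecfabaeeedfbfaedd')
  9 → (7, 'cadecfabaeeedfbfaedd')
  10 → (11, 'cfabaeeedfbfaedd')
  11 → (26, 'd')
  12 → (0, 'daedbfbcadecfabaeeedfbfaedd')
  13 → (3, 'dbfbcadecfabaeeedfbfaedd')
  14 → (25, 'dd')
  15 → (9, 'decfabaeeedfbfaedd')
  16 → (19, 'dfbfaedd')
  17 → (10, 'ecfabaeeedfbfaedd')
  18 → (2, 'edbfbcadecfabaeeedfbfaedd')
  19 → (24, 'edd')
  20 → (18, 'edfbfaedd')
  21 → (17, 'eedfbfaedd')
  22 → (16, 'eeedfbfaedd')
  23 → (12, 'fabaeeedfbfaedd')
  24 → (22, 'faedd')
  25 → (5, 'fbcadecfabaeeedfbfaedd')
  26 → (20, 'fbfaedd')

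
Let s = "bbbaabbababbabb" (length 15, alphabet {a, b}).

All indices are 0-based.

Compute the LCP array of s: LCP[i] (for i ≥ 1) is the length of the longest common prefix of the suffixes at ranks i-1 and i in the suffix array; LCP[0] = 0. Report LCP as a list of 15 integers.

[0, 1, 2, 3, 5, 0, 1, 2, 3, 4, 1, 2, 3, 4, 2]

sorted suffixes:
  #0 SA[0]=3  'aabbababbabb'
  #1 SA[1]=7  'ababbabb'
  #2 SA[2]=12  'abb'
  #3 SA[3]=4  'abbababbabb'
  #4 SA[4]=9  'abbabb'
  #5 SA[5]=14  'b'
  #6 SA[6]=2  'baabbababbabb'
  #7 SA[7]=6  'bababbabb'
  #8 SA[8]=11  'babb'
  #9 SA[9]=8  'babbabb'
  #10 SA[10]=13  'bb'
  #11 SA[11]=1  'bbaabbababbabb'
  #12 SA[12]=5  'bbababbabb'
  #13 SA[13]=10  'bbabb'
  #14 SA[14]=0  'bbbaabbababbabb'

SA = [3, 7, 12, 4, 9, 14, 2, 6, 11, 8, 13, 1, 5, 10, 0]
i: (SA[i-1],SA[i]) lcp shared
  1: (3,7) 1 'a'
  2: (7,12) 2 'ab'
  3: (12,4) 3 'abb'
  4: (4,9) 5 'abbab'
  5: (9,14) 0 ''
  6: (14,2) 1 'b'
  7: (2,6) 2 'ba'
  8: (6,11) 3 'bab'
  9: (11,8) 4 'babb'
  10: (8,13) 1 'b'
  11: (13,1) 2 'bb'
  12: (1,5) 3 'bba'
  13: (5,10) 4 'bbab'
  14: (10,0) 2 'bb'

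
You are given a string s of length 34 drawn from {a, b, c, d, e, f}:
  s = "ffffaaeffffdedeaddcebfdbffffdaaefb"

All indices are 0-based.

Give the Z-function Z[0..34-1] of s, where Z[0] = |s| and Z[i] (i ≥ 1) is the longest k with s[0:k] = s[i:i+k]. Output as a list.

[34, 3, 2, 1, 0, 0, 0, 4, 3, 2, 1, 0, 0, 0, 0, 0, 0, 0, 0, 0, 0, 1, 0, 0, 4, 3, 2, 1, 0, 0, 0, 0, 1, 0]

Z[0]=34
i=1: i≥r, start 0; Z[1]=3 extend→box=[1,4)
i=2: min(r-i=2, Z[1]=3)=2; Z[2]=2
i=3: min(r-i=1, Z[2]=2)=1; Z[3]=1
i=4: i≥r, start 0; Z[4]=0
i=5: i≥r, start 0; Z[5]=0
i=6: i≥r, start 0; Z[6]=0
i=7: i≥r, start 0; Z[7]=4 extend→box=[7,11)
i=8: min(r-i=3, Z[1]=3)=3; Z[8]=3
i=9: min(r-i=2, Z[2]=2)=2; Z[9]=2
i=10: min(r-i=1, Z[3]=1)=1; Z[10]=1
i=11: i≥r, start 0; Z[11]=0
i=12: i≥r, start 0; Z[12]=0
i=13: i≥r, start 0; Z[13]=0
i=14: i≥r, start 0; Z[14]=0
i=15: i≥r, start 0; Z[15]=0
i=16: i≥r, start 0; Z[16]=0
i=17: i≥r, start 0; Z[17]=0
i=18: i≥r, start 0; Z[18]=0
i=19: i≥r, start 0; Z[19]=0
i=20: i≥r, start 0; Z[20]=0
i=21: i≥r, start 0; Z[21]=1 extend→box=[21,22)
i=22: i≥r, start 0; Z[22]=0
i=23: i≥r, start 0; Z[23]=0
i=24: i≥r, start 0; Z[24]=4 extend→box=[24,28)
i=25: min(r-i=3, Z[1]=3)=3; Z[25]=3
i=26: min(r-i=2, Z[2]=2)=2; Z[26]=2
i=27: min(r-i=1, Z[3]=1)=1; Z[27]=1
i=28: i≥r, start 0; Z[28]=0
i=29: i≥r, start 0; Z[29]=0
i=30: i≥r, start 0; Z[30]=0
i=31: i≥r, start 0; Z[31]=0
i=32: i≥r, start 0; Z[32]=1 extend→box=[32,33)
i=33: i≥r, start 0; Z[33]=0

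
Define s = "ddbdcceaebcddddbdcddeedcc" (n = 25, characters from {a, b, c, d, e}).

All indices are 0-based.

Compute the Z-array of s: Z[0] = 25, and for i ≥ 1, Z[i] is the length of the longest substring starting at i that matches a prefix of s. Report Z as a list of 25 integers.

Z[0]=25
i=1: fresh scan; Z[1]=1 grow→box=[1,2)
i=2: fresh scan; Z[2]=0
i=3: fresh scan; Z[3]=1 grow→box=[3,4)
i=4: fresh scan; Z[4]=0
i=5: fresh scan; Z[5]=0
i=6: fresh scan; Z[6]=0
i=7: fresh scan; Z[7]=0
i=8: fresh scan; Z[8]=0
i=9: fresh scan; Z[9]=0
i=10: fresh scan; Z[10]=0
i=11: fresh scan; Z[11]=2 grow→box=[11,13)
i=12: min(r-i=1, Z[1]=1)=1; Z[12]=2 grow→box=[12,14)
i=13: min(r-i=1, Z[1]=1)=1; Z[13]=5 grow→box=[13,18)
i=14: min(r-i=4, Z[1]=1)=1; Z[14]=1
i=15: min(r-i=3, Z[2]=0)=0; Z[15]=0
i=16: min(r-i=2, Z[3]=1)=1; Z[16]=1
i=17: min(r-i=1, Z[4]=0)=0; Z[17]=0
i=18: fresh scan; Z[18]=2 grow→box=[18,20)
i=19: min(r-i=1, Z[1]=1)=1; Z[19]=1
i=20: fresh scan; Z[20]=0
i=21: fresh scan; Z[21]=0
i=22: fresh scan; Z[22]=1 grow→box=[22,23)
i=23: fresh scan; Z[23]=0
i=24: fresh scan; Z[24]=0

[25, 1, 0, 1, 0, 0, 0, 0, 0, 0, 0, 2, 2, 5, 1, 0, 1, 0, 2, 1, 0, 0, 1, 0, 0]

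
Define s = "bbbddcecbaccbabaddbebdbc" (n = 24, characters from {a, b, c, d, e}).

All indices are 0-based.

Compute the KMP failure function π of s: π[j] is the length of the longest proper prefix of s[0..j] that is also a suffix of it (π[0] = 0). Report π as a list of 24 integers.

π[0] = 0
j=1 s[j]='b': π[1]=1 (border 'b')
j=2 s[j]='b': π[2]=2 (border 'bb')
j=3 s[j]='d': k: 2→1→0; π[3]=0 (border '')
j=4 s[j]='d': π[4]=0 (border '')
j=5 s[j]='c': π[5]=0 (border '')
j=6 s[j]='e': π[6]=0 (border '')
j=7 s[j]='c': π[7]=0 (border '')
j=8 s[j]='b': π[8]=1 (border 'b')
j=9 s[j]='a': k: 1→0; π[9]=0 (border '')
j=10 s[j]='c': π[10]=0 (border '')
j=11 s[j]='c': π[11]=0 (border '')
j=12 s[j]='b': π[12]=1 (border 'b')
j=13 s[j]='a': k: 1→0; π[13]=0 (border '')
j=14 s[j]='b': π[14]=1 (border 'b')
j=15 s[j]='a': k: 1→0; π[15]=0 (border '')
j=16 s[j]='d': π[16]=0 (border '')
j=17 s[j]='d': π[17]=0 (border '')
j=18 s[j]='b': π[18]=1 (border 'b')
j=19 s[j]='e': k: 1→0; π[19]=0 (border '')
j=20 s[j]='b': π[20]=1 (border 'b')
j=21 s[j]='d': k: 1→0; π[21]=0 (border '')
j=22 s[j]='b': π[22]=1 (border 'b')
j=23 s[j]='c': k: 1→0; π[23]=0 (border '')

[0, 1, 2, 0, 0, 0, 0, 0, 1, 0, 0, 0, 1, 0, 1, 0, 0, 0, 1, 0, 1, 0, 1, 0]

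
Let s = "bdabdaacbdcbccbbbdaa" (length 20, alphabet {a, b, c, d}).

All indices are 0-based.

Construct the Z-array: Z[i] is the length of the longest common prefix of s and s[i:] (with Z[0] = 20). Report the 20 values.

[20, 0, 0, 3, 0, 0, 0, 0, 2, 0, 0, 1, 0, 0, 1, 1, 3, 0, 0, 0]

Z[0]=20
i=1: outside box; Z[1]=0
i=2: outside box; Z[2]=0
i=3: outside box; Z[3]=3 grow→box=[3,6)
i=4: min(r-i=2, Z[1]=0)=0; Z[4]=0
i=5: min(r-i=1, Z[2]=0)=0; Z[5]=0
i=6: outside box; Z[6]=0
i=7: outside box; Z[7]=0
i=8: outside box; Z[8]=2 grow→box=[8,10)
i=9: min(r-i=1, Z[1]=0)=0; Z[9]=0
i=10: outside box; Z[10]=0
i=11: outside box; Z[11]=1 grow→box=[11,12)
i=12: outside box; Z[12]=0
i=13: outside box; Z[13]=0
i=14: outside box; Z[14]=1 grow→box=[14,15)
i=15: outside box; Z[15]=1 grow→box=[15,16)
i=16: outside box; Z[16]=3 grow→box=[16,19)
i=17: min(r-i=2, Z[1]=0)=0; Z[17]=0
i=18: min(r-i=1, Z[2]=0)=0; Z[18]=0
i=19: outside box; Z[19]=0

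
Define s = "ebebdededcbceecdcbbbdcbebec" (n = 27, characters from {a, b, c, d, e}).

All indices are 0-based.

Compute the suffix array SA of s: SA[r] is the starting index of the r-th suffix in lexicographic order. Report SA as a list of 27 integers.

sorted suffixes:
  #0 SA[0]=17  'bbbdcbebec'
  #1 SA[1]=18  'bbdcbebec'
  #2 SA[2]=10  'bceecdcbbbdcbebec'
  #3 SA[3]=19  'bdcbebec'
  #4 SA[4]=3  'bdededcbceecdcbbbdcbebec'
  #5 SA[5]=1  'bebdededcbceecdcbbbdcbebec'
  #6 SA[6]=22  'bebec'
  #7 SA[7]=24  'bec'
  #8 SA[8]=26  'c'
  #9 SA[9]=16  'cbbbdcbebec'
  #10 SA[10]=9  'cbceecdcbbbdcbebec'
  #11 SA[11]=21  'cbebec'
  #12 SA[12]=14  'cdcbbbdcbebec'
  #13 SA[13]=11  'ceecdcbbbdcbebec'
  #14 SA[14]=15  'dcbbbdcbebec'
  #15 SA[15]=8  'dcbceecdcbbbdcbebec'
  #16 SA[16]=20  'dcbebec'
  #17 SA[17]=6  'dedcbceecdcbbbdcbebec'
  #18 SA[18]=4  'dededcbceecdcbbbdcbebec'
  #19 SA[19]=2  'ebdededcbceecdcbbbdcbebec'
  #20 SA[20]=0  'ebebdededcbceecdcbbbdcbebec'
  #21 SA[21]=23  'ebec'
  #22 SA[22]=25  'ec'
  #23 SA[23]=13  'ecdcbbbdcbebec'
  #24 SA[24]=7  'edcbceecdcbbbdcbebec'
  #25 SA[25]=5  'ededcbceecdcbbbdcbebec'
  #26 SA[26]=12  'eecdcbbbdcbebec'

[17, 18, 10, 19, 3, 1, 22, 24, 26, 16, 9, 21, 14, 11, 15, 8, 20, 6, 4, 2, 0, 23, 25, 13, 7, 5, 12]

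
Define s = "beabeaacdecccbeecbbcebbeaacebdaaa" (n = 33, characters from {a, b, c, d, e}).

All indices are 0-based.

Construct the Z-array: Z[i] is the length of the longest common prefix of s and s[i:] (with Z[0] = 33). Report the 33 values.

[33, 0, 0, 3, 0, 0, 0, 0, 0, 0, 0, 0, 0, 2, 0, 0, 0, 1, 1, 0, 0, 1, 3, 0, 0, 0, 0, 0, 1, 0, 0, 0, 0]

Z[0]=33
i=1: outside box; Z[1]=0
i=2: outside box; Z[2]=0
i=3: outside box; Z[3]=3 scan→box=[3,6)
i=4: min(r-i=2, Z[1]=0)=0; Z[4]=0
i=5: min(r-i=1, Z[2]=0)=0; Z[5]=0
i=6: outside box; Z[6]=0
i=7: outside box; Z[7]=0
i=8: outside box; Z[8]=0
i=9: outside box; Z[9]=0
i=10: outside box; Z[10]=0
i=11: outside box; Z[11]=0
i=12: outside box; Z[12]=0
i=13: outside box; Z[13]=2 scan→box=[13,15)
i=14: min(r-i=1, Z[1]=0)=0; Z[14]=0
i=15: outside box; Z[15]=0
i=16: outside box; Z[16]=0
i=17: outside box; Z[17]=1 scan→box=[17,18)
i=18: outside box; Z[18]=1 scan→box=[18,19)
i=19: outside box; Z[19]=0
i=20: outside box; Z[20]=0
i=21: outside box; Z[21]=1 scan→box=[21,22)
i=22: outside box; Z[22]=3 scan→box=[22,25)
i=23: min(r-i=2, Z[1]=0)=0; Z[23]=0
i=24: min(r-i=1, Z[2]=0)=0; Z[24]=0
i=25: outside box; Z[25]=0
i=26: outside box; Z[26]=0
i=27: outside box; Z[27]=0
i=28: outside box; Z[28]=1 scan→box=[28,29)
i=29: outside box; Z[29]=0
i=30: outside box; Z[30]=0
i=31: outside box; Z[31]=0
i=32: outside box; Z[32]=0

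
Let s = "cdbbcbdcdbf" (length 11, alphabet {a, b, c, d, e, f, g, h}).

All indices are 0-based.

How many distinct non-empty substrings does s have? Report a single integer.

rank→(start, suffix):
  0 → (2, 'bbcbdcdbf')
  1 → (3, 'bcbdcdbf')
  2 → (5, 'bdcdbf')
  3 → (9, 'bf')
  4 → (4, 'cbdcdbf')
  5 → (0, 'cdbbcbdcdbf')
  6 → (7, 'cdbf')
  7 → (1, 'dbbcbdcdbf')
  8 → (8, 'dbf')
  9 → (6, 'dcdbf')
  10 → (10, 'f')

SA = [2, 3, 5, 9, 4, 0, 7, 1, 8, 6, 10]
[i] adj suffixes → lcp
  [1] 2/3 → 1 ('b')
  [2] 3/5 → 1 ('b')
  [3] 5/9 → 1 ('b')
  [4] 9/4 → 0 ('')
  [5] 4/0 → 1 ('c')
  [6] 0/7 → 3 ('cdb')
  [7] 7/1 → 0 ('')
  [8] 1/8 → 2 ('db')
  [9] 8/6 → 1 ('d')
  [10] 6/10 → 0 ('')

n(n+1)/2 = 11·12/2 = 66
Σ LCP = 0 + 1 + 1 + 1 + 0 + 1 + 3 + 0 + 2 + 1 + 0 = 10
distinct = 66 − 10 = 56

56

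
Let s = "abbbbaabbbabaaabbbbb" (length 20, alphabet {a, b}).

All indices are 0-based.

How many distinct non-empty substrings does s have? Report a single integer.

sorted suffixes:
  #0 SA[0]=12  'aaabbbbb'
  #1 SA[1]=5  'aabbbabaaabbbbb'
  #2 SA[2]=13  'aabbbbb'
  #3 SA[3]=10  'abaaabbbbb'
  #4 SA[4]=6  'abbbabaaabbbbb'
  #5 SA[5]=0  'abbbbaabbbabaaabbbbb'
  #6 SA[6]=14  'abbbbb'
  #7 SA[7]=19  'b'
  #8 SA[8]=11  'baaabbbbb'
  #9 SA[9]=4  'baabbbabaaabbbbb'
  #10 SA[10]=9  'babaaabbbbb'
  #11 SA[11]=18  'bb'
  #12 SA[12]=3  'bbaabbbabaaabbbbb'
  #13 SA[13]=8  'bbabaaabbbbb'
  #14 SA[14]=17  'bbb'
  #15 SA[15]=2  'bbbaabbbabaaabbbbb'
  #16 SA[16]=7  'bbbabaaabbbbb'
  #17 SA[17]=16  'bbbb'
  #18 SA[18]=1  'bbbbaabbbabaaabbbbb'
  #19 SA[19]=15  'bbbbb'

SA = [12, 5, 13, 10, 6, 0, 14, 19, 11, 4, 9, 18, 3, 8, 17, 2, 7, 16, 1, 15]
rank  pair      lcp
   1  s[12:],s[5:]  2  'aa'
   2  s[5:],s[13:]  5  'aabbb'
   3  s[13:],s[10:]  1  'a'
   4  s[10:],s[6:]  2  'ab'
   5  s[6:],s[0:]  4  'abbb'
   6  s[0:],s[14:]  5  'abbbb'
   7  s[14:],s[19:]  0  ''
   8  s[19:],s[11:]  1  'b'
   9  s[11:],s[4:]  3  'baa'
  10  s[4:],s[9:]  2  'ba'
  11  s[9:],s[18:]  1  'b'
  12  s[18:],s[3:]  2  'bb'
  13  s[3:],s[8:]  3  'bba'
  14  s[8:],s[17:]  2  'bb'
  15  s[17:],s[2:]  3  'bbb'
  16  s[2:],s[7:]  4  'bbba'
  17  s[7:],s[16:]  3  'bbb'
  18  s[16:],s[1:]  4  'bbbb'
  19  s[1:],s[15:]  4  'bbbb'

n(n+1)/2 = 20·21/2 = 210
Σ LCP = 0 + 2 + 5 + 1 + 2 + 4 + 5 + 0 + 1 + 3 + 2 + 1 + 2 + 3 + 2 + 3 + 4 + 3 + 4 + 4 = 51
distinct = 210 − 51 = 159

159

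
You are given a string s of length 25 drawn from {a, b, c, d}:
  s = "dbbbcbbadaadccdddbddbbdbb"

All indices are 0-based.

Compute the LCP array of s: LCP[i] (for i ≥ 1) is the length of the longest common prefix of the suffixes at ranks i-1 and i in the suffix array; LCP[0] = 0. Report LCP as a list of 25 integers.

[0, 1, 2, 0, 1, 1, 2, 2, 2, 2, 1, 1, 2, 0, 1, 1, 0, 1, 3, 3, 2, 1, 1, 3, 2]

rank | idx | suffix
   0 |   9 | aadccdddbddbbdbb
   1 |   7 | adaadccdddbddbbdbb
   2 |  10 | adccdddbddbbdbb
   3 |  24 | b
   4 |   6 | badaadccdddbddbbdbb
   5 |  23 | bb
   6 |   5 | bbadaadccdddbddbbdbb
   7 |   1 | bbbcbbadaadccdddbddbbdbb
   8 |   2 | bbcbbadaadccdddbddbbdbb
   9 |  20 | bbdbb
  10 |   3 | bcbbadaadccdddbddbbdbb
  11 |  21 | bdbb
  12 |  17 | bddbbdbb
  13 |   4 | cbbadaadccdddbddbbdbb
  14 |  12 | ccdddbddbbdbb
  15 |  13 | cdddbddbbdbb
  16 |   8 | daadccdddbddbbdbb
  17 |  22 | dbb
  18 |   0 | dbbbcbbadaadccdddbddbbdbb
  19 |  19 | dbbdbb
  20 |  16 | dbddbbdbb
  21 |  11 | dccdddbddbbdbb
  22 |  18 | ddbbdbb
  23 |  15 | ddbddbbdbb
  24 |  14 | dddbddbbdbb

SA = [9, 7, 10, 24, 6, 23, 5, 1, 2, 20, 3, 21, 17, 4, 12, 13, 8, 22, 0, 19, 16, 11, 18, 15, 14]
i: (SA[i-1],SA[i]) lcp shared
  1: (9,7) 1 'a'
  2: (7,10) 2 'ad'
  3: (10,24) 0 ''
  4: (24,6) 1 'b'
  5: (6,23) 1 'b'
  6: (23,5) 2 'bb'
  7: (5,1) 2 'bb'
  8: (1,2) 2 'bb'
  9: (2,20) 2 'bb'
  10: (20,3) 1 'b'
  11: (3,21) 1 'b'
  12: (21,17) 2 'bd'
  13: (17,4) 0 ''
  14: (4,12) 1 'c'
  15: (12,13) 1 'c'
  16: (13,8) 0 ''
  17: (8,22) 1 'd'
  18: (22,0) 3 'dbb'
  19: (0,19) 3 'dbb'
  20: (19,16) 2 'db'
  21: (16,11) 1 'd'
  22: (11,18) 1 'd'
  23: (18,15) 3 'ddb'
  24: (15,14) 2 'dd'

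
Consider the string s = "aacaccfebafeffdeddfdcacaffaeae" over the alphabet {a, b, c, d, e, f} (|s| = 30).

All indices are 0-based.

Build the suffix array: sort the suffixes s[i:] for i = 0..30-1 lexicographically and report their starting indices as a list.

sorted suffixes:
  #0 SA[0]=0  'aacaccfebafeffdeddfdcacaffaeae'
  #1 SA[1]=1  'acaccfebafeffdeddfdcacaffaeae'
  #2 SA[2]=21  'acaffaeae'
  #3 SA[3]=3  'accfebafeffdeddfdcacaffaeae'
  #4 SA[4]=28  'ae'
  #5 SA[5]=26  'aeae'
  #6 SA[6]=9  'afeffdeddfdcacaffaeae'
  #7 SA[7]=23  'affaeae'
  #8 SA[8]=8  'bafeffdeddfdcacaffaeae'
  #9 SA[9]=20  'cacaffaeae'
  #10 SA[10]=2  'caccfebafeffdeddfdcacaffaeae'
  #11 SA[11]=22  'caffaeae'
  #12 SA[12]=4  'ccfebafeffdeddfdcacaffaeae'
  #13 SA[13]=5  'cfebafeffdeddfdcacaffaeae'
  #14 SA[14]=19  'dcacaffaeae'
  #15 SA[15]=16  'ddfdcacaffaeae'
  #16 SA[16]=14  'deddfdcacaffaeae'
  #17 SA[17]=17  'dfdcacaffaeae'
  #18 SA[18]=29  'e'
  #19 SA[19]=27  'eae'
  #20 SA[20]=7  'ebafeffdeddfdcacaffaeae'
  #21 SA[21]=15  'eddfdcacaffaeae'
  #22 SA[22]=11  'effdeddfdcacaffaeae'
  #23 SA[23]=25  'faeae'
  #24 SA[24]=18  'fdcacaffaeae'
  #25 SA[25]=13  'fdeddfdcacaffaeae'
  #26 SA[26]=6  'febafeffdeddfdcacaffaeae'
  #27 SA[27]=10  'feffdeddfdcacaffaeae'
  #28 SA[28]=24  'ffaeae'
  #29 SA[29]=12  'ffdeddfdcacaffaeae'

[0, 1, 21, 3, 28, 26, 9, 23, 8, 20, 2, 22, 4, 5, 19, 16, 14, 17, 29, 27, 7, 15, 11, 25, 18, 13, 6, 10, 24, 12]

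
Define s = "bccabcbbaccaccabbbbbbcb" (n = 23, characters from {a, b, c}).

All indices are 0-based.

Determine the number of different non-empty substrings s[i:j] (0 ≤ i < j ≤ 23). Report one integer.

rank→(start, suffix):
  0 → (14, 'abbbbbbcb')
  1 → (3, 'abcbbaccaccabbbbbbcb')
  2 → (11, 'accabbbbbbcb')
  3 → (8, 'accaccabbbbbbcb')
  4 → (22, 'b')
  5 → (7, 'baccaccabbbbbbcb')
  6 → (6, 'bbaccaccabbbbbbcb')
  7 → (15, 'bbbbbbcb')
  8 → (16, 'bbbbbcb')
  9 → (17, 'bbbbcb')
  10 → (18, 'bbbcb')
  11 → (19, 'bbcb')
  12 → (20, 'bcb')
  13 → (4, 'bcbbaccaccabbbbbbcb')
  14 → (0, 'bccabcbbaccaccabbbbbbcb')
  15 → (13, 'cabbbbbbcb')
  16 → (2, 'cabcbbaccaccabbbbbbcb')
  17 → (10, 'caccabbbbbbcb')
  18 → (21, 'cb')
  19 → (5, 'cbbaccaccabbbbbbcb')
  20 → (12, 'ccabbbbbbcb')
  21 → (1, 'ccabcbbaccaccabbbbbbcb')
  22 → (9, 'ccaccabbbbbbcb')

SA = [14, 3, 11, 8, 22, 7, 6, 15, 16, 17, 18, 19, 20, 4, 0, 13, 2, 10, 21, 5, 12, 1, 9]
i: (SA[i-1],SA[i]) lcp shared
  1: (14,3) 2 'ab'
  2: (3,11) 1 'a'
  3: (11,8) 4 'acca'
  4: (8,22) 0 ''
  5: (22,7) 1 'b'
  6: (7,6) 1 'b'
  7: (6,15) 2 'bb'
  8: (15,16) 5 'bbbbb'
  9: (16,17) 4 'bbbb'
  10: (17,18) 3 'bbb'
  11: (18,19) 2 'bb'
  12: (19,20) 1 'b'
  13: (20,4) 3 'bcb'
  14: (4,0) 2 'bc'
  15: (0,13) 0 ''
  16: (13,2) 3 'cab'
  17: (2,10) 2 'ca'
  18: (10,21) 1 'c'
  19: (21,5) 2 'cb'
  20: (5,12) 1 'c'
  21: (12,1) 4 'ccab'
  22: (1,9) 3 'cca'

n(n+1)/2 = 23·24/2 = 276
Σ LCP = 0 + 2 + 1 + 4 + 0 + 1 + 1 + 2 + 5 + 4 + 3 + 2 + 1 + 3 + 2 + 0 + 3 + 2 + 1 + 2 + 1 + 4 + 3 = 47
distinct = 276 − 47 = 229

229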